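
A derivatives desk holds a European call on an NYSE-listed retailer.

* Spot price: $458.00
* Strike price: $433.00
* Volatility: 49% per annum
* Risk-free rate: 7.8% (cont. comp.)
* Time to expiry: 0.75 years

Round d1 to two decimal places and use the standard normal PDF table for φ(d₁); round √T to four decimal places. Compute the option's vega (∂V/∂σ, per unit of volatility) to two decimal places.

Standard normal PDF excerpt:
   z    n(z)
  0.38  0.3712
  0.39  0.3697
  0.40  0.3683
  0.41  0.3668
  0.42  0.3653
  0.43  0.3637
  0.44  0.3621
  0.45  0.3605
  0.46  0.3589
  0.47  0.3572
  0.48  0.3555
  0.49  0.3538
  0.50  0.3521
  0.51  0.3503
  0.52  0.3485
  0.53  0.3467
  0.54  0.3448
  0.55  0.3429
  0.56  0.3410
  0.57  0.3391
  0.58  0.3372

141.00

σ√T = 0.49·√0.75 = 0.4244
d₁ = [ln(458/433) + (0.078 + 0.49²/2)·0.75] / 0.4244 = [0.0561 + 0.1485] / 0.4244 = 0.4823 → 0.48
√T = √0.75 = 0.8660
φ(d₁) = φ(0.48) = 0.3555
vega = S·φ(d₁)·√T = 458·0.3555·0.8660 = 141.0013
(The put has the same vega.)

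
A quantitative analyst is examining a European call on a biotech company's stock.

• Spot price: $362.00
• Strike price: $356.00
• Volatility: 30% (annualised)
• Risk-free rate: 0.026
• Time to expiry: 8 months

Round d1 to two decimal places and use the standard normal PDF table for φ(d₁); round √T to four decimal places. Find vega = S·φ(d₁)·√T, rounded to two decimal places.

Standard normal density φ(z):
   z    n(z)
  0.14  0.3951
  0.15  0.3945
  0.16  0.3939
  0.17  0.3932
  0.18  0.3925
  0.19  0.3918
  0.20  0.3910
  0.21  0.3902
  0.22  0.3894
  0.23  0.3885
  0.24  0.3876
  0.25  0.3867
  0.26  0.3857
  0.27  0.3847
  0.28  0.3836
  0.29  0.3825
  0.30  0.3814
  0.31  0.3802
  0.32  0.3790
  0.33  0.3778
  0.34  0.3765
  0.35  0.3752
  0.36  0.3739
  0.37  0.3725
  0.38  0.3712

114.00

T = 0.6667;  σ√T = 0.2449
ln(S/K) + (r + σ²/2)T = ln(362/356) + (0.026 + 0.3²/2)·0.6667 = 0.0167 + 0.0473 = 0.0640
d₁ = 0.0640 / 0.2449 = 0.2615 ≈ 0.26
√T = √0.6667 = 0.8165
φ(d₁) = φ(0.26) = 0.3857
vega = S·φ(d₁)·√T = 362·0.3857·0.8165 = 114.0025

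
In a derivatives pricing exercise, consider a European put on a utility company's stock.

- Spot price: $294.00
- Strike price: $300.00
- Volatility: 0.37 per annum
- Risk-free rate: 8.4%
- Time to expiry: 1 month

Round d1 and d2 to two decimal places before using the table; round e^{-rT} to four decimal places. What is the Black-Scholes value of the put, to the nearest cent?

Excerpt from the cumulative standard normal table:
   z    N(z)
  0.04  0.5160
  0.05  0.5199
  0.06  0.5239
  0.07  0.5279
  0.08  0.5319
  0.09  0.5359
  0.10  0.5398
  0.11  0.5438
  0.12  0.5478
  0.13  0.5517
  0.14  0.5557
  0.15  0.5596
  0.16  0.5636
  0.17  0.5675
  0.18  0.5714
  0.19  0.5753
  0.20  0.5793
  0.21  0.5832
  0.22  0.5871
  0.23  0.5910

σ√T = 0.37·√0.08333 = 0.1068
d₁ = [ln(294/300) + (0.084 + 0.37²/2)·0.08333] / 0.1068 = [-0.0202 + 0.0127] / 0.1068 = -0.0702 ⇒ -0.07
d₂ = d₁ − σ√T = -0.0702 − 0.1068 = -0.1770 ⇒ -0.18
e^(−rT) = e^(−0.084·0.08333) = 0.9930
N(−d₂) = N(0.18) = 0.5714;  N(−d₁) = N(0.07) = 0.5279
P = 300·0.9930·0.5714 − 294·0.5279 = 170.2201 − 155.2026 = 15.0175

$15.02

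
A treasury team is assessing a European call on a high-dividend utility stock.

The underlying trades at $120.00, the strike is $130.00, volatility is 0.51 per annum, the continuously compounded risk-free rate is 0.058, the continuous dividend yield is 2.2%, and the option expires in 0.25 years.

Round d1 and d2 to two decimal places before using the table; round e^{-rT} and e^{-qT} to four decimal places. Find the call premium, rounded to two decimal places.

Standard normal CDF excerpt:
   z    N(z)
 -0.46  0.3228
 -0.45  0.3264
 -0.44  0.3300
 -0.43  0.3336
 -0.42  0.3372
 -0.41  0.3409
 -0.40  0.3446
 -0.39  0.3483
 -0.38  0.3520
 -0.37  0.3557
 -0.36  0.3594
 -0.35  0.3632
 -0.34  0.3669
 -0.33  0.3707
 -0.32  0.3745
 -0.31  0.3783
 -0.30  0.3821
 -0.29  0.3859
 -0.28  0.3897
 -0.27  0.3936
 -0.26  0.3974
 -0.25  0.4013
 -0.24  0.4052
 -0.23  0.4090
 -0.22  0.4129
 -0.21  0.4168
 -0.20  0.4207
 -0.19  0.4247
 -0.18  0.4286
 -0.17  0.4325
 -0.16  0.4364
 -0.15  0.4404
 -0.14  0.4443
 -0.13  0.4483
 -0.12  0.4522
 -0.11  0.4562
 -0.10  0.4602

σ√T = 0.51 × 0.5000 = 0.2550
ln(S/K) + (r − q + σ²/2)T = ln(120/130) + (0.058 − 0.022 + 0.51²/2)·0.25 = -0.0800 + 0.0415 = -0.0385
d₁ = -0.0385 / 0.2550 = -0.1511 → -0.15
d₂ = d₁ − σ√T = -0.1511 − 0.2550 = -0.4061 → -0.41
e^(−qT) = e^(−0.022·0.25) = 0.9945;  e^(−rT) = e^(−0.058·0.25) = 0.9856
N(d₁) = N(-0.15) = 0.4404;  N(d₂) = N(-0.41) = 0.3409
C = 120·0.9945·0.4404 − 130·0.9856·0.3409 = 52.5573 − 43.6788 = 8.8785

$8.88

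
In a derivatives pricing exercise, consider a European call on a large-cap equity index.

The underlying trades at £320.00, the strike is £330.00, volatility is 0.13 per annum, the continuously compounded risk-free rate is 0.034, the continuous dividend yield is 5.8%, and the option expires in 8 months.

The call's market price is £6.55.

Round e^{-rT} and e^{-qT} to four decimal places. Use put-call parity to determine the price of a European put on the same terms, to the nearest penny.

£21.29

exp(−qT) = exp(−0.058·0.6667) = 0.9621;  exp(−rT) = exp(−0.034·0.6667) = 0.9776
Put-call parity: C − P = S·e^(−qT) − K·e^(−rT) = 320·0.9621 − 330·0.9776 = 307.8720 − 322.6080 = -14.7360
P = C − (C − P) = 6.55 − (-14.7360) = 21.2860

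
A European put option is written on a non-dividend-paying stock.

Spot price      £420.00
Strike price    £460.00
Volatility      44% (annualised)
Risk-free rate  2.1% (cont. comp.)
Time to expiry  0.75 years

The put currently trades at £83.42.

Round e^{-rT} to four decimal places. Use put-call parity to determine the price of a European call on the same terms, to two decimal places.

e^(−rT) = e^(−0.021·0.75) = 0.9844
Put-call parity: C − P = S − K·e^(−rT) = 420 − 460·0.9844 = 420 − 452.8240 = -32.8240
C = P + (C − P) = 83.42 + (-32.8240) = 50.5960

£50.60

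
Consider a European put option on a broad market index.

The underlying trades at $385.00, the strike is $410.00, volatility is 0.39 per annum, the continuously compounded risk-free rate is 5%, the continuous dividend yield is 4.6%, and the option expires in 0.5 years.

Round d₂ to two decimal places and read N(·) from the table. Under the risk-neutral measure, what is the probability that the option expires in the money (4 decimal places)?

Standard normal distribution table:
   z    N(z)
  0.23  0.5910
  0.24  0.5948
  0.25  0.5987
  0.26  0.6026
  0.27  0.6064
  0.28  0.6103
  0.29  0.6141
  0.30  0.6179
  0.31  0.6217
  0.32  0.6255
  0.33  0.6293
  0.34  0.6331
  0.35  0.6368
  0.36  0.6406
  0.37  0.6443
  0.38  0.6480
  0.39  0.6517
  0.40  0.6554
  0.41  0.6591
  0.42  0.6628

σ√T = 0.39·√0.5 = 0.2758
d₁ = [ln(385/410) + (0.05 − 0.046 + 0.39²/2)·0.5] / 0.2758 = [-0.0629 + 0.0400] / 0.2758 = -0.0830 ⇒ -0.08
d₂ = d₁ − σ√T = -0.0830 − 0.2758 = -0.3588 ⇒ -0.36
Risk-neutral Pr[S_T < K] = N(−d₂) = N(0.36) = 0.6406

0.6406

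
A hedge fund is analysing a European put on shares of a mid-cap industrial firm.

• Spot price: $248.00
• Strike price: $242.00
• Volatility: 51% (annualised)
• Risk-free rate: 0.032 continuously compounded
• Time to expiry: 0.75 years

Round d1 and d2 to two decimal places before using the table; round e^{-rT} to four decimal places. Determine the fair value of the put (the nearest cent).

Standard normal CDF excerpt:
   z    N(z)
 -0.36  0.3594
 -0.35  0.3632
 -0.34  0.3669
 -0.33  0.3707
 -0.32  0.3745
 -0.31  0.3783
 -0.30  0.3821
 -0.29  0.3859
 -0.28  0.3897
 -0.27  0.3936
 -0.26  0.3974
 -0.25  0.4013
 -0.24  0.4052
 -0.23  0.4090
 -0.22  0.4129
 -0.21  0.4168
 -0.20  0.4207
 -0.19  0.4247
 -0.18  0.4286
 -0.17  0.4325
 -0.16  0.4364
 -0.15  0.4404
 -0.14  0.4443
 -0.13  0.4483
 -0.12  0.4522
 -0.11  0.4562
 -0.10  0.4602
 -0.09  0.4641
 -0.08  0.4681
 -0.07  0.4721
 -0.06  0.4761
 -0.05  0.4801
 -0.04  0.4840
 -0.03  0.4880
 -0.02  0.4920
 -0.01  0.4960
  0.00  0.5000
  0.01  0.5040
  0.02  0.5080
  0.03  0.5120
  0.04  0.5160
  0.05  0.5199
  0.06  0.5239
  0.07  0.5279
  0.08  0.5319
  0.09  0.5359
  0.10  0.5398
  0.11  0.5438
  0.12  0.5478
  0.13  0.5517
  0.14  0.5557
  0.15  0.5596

$36.55

σ√T = 0.51 × 0.8660 = 0.4417
ln(S/K) + (r + σ²/2)T = ln(248/242) + (0.032 + 0.51²/2)·0.75 = 0.0245 + 0.1215 = 0.1460
d₁ = 0.1460 / 0.4417 = 0.3306 which rounds to 0.33
d₂ = d₁ − σ√T = 0.3306 − 0.4417 = -0.1110 which rounds to -0.11
exp(−rT) = exp(−0.032·0.75) = 0.9763
N(−d₂) = N(0.11) = 0.5438;  N(−d₁) = N(-0.33) = 0.3707
P = 242·0.9763·0.5438 − 248·0.3707 = 128.4807 − 91.9336 = 36.5471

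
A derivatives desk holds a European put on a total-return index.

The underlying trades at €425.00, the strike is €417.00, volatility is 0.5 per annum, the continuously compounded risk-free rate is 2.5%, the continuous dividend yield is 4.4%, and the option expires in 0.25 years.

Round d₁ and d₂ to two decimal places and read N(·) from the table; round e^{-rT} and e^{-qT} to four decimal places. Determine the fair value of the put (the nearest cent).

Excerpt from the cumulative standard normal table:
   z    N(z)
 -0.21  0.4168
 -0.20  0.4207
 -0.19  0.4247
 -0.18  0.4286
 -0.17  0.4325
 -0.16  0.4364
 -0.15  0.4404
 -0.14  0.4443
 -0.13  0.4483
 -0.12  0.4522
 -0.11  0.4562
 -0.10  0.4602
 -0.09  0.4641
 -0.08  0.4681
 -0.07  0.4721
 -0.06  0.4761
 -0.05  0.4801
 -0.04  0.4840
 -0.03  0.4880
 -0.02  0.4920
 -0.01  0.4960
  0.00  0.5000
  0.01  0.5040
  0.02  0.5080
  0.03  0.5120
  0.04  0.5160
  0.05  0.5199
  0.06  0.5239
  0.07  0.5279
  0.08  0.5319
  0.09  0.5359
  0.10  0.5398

σ√T = 0.5·√0.25 = 0.2500
ln(S/K) + (r − q + σ²/2)T = ln(425/417) + (0.025 − 0.044 + 0.5²/2)·0.25 = 0.0190 + 0.0265 = 0.0455
d₁ = 0.0455 / 0.2500 = 0.1820 which rounds to 0.18
d₂ = d₁ − σ√T = 0.1820 − 0.2500 = -0.0680 which rounds to -0.07
e^(−qT) = e^(−0.044·0.25) = 0.9891;  e^(−rT) = e^(−0.025·0.25) = 0.9938
N(−d₂) = N(0.07) = 0.5279;  N(−d₁) = N(-0.18) = 0.4286
P = 417·0.9938·0.5279 − 425·0.9891·0.4286 = 218.7695 − 180.1695 = 38.6000

€38.60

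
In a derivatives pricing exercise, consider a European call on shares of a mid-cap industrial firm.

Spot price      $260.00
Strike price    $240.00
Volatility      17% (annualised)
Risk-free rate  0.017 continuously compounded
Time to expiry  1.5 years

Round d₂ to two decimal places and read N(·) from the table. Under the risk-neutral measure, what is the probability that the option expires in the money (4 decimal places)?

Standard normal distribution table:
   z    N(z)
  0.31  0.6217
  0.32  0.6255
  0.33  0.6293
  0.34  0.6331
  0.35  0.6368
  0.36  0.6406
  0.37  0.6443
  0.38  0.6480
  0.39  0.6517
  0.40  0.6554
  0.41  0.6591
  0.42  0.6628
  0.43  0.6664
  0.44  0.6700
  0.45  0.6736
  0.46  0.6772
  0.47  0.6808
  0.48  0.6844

σ√T = 0.17 × 1.2247 = 0.2082
d₁ = [ln(260/240) + (0.017 + 0.17²/2)·1.5] / 0.2082 = [0.0800 + 0.0472] / 0.2082 = 0.6110 → 0.61
d₂ = d₁ − σ√T = 0.6110 − 0.2082 = 0.4028 → 0.40
Risk-neutral Pr[S_T > K] = N(d₂) = N(0.40) = 0.6554

0.6554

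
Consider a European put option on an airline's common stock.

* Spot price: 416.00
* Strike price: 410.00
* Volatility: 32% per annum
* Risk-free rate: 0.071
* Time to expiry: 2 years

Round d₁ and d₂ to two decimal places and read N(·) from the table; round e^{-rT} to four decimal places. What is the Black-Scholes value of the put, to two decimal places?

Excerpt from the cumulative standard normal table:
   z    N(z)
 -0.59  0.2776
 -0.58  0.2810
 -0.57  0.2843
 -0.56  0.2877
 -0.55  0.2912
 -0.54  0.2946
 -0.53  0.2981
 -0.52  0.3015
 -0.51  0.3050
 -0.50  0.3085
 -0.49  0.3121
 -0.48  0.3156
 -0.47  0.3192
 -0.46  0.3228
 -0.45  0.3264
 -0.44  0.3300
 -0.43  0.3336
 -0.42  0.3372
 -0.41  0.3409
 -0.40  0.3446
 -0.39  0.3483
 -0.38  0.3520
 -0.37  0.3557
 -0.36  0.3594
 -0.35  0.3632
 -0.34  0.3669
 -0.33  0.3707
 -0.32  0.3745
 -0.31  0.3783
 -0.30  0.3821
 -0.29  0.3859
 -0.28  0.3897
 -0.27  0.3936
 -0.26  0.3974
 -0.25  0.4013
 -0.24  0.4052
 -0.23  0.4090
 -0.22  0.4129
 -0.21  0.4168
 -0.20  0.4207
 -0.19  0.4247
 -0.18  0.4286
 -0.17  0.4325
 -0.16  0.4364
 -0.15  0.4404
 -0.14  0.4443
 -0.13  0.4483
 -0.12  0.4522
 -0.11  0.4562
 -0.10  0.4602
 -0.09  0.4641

42.59

T = 2;  σ√T = 0.4525
ln(S/K) + (r + σ²/2)T = ln(416/410) + (0.071 + 0.32²/2)·2 = 0.0145 + 0.2444 = 0.2589
d₁ = 0.2589 / 0.4525 = 0.5722 ≈ 0.57
d₂ = d₁ − σ√T = 0.5722 − 0.4525 = 0.1196 ≈ 0.12
e^(−rT) = e^(−0.071·2) = 0.8676
N(−d₂) = N(-0.12) = 0.4522;  N(−d₁) = N(-0.57) = 0.2843
P = 410·0.8676·0.4522 − 416·0.2843 = 160.8548 − 118.2688 = 42.5860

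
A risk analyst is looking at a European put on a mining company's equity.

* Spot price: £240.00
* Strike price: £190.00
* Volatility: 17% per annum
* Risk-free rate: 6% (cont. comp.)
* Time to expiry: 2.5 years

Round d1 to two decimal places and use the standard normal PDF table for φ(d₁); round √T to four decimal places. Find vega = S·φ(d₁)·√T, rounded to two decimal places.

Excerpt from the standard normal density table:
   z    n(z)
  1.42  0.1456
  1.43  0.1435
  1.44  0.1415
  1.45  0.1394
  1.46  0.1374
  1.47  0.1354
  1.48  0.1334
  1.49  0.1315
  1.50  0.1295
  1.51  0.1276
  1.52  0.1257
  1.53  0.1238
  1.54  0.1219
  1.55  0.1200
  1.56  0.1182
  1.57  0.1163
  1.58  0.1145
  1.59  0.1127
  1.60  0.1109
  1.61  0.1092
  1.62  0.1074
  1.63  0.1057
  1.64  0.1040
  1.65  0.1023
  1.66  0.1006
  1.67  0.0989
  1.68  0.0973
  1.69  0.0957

T = 2.5;  σ√T = 0.2688
d₁ = [ln(240/190) + (0.06 + 0.17²/2)·2.5] / 0.2688 = [0.2336 + 0.1861] / 0.2688 = 1.5616 ≈ 1.56
√T = √2.5 = 1.5811
φ(d₁) = φ(1.56) = 0.1182
vega = S·φ(d₁)·√T = 240·0.1182·1.5811 = 44.8526
(Call and put vega coincide under Black-Scholes.)

44.85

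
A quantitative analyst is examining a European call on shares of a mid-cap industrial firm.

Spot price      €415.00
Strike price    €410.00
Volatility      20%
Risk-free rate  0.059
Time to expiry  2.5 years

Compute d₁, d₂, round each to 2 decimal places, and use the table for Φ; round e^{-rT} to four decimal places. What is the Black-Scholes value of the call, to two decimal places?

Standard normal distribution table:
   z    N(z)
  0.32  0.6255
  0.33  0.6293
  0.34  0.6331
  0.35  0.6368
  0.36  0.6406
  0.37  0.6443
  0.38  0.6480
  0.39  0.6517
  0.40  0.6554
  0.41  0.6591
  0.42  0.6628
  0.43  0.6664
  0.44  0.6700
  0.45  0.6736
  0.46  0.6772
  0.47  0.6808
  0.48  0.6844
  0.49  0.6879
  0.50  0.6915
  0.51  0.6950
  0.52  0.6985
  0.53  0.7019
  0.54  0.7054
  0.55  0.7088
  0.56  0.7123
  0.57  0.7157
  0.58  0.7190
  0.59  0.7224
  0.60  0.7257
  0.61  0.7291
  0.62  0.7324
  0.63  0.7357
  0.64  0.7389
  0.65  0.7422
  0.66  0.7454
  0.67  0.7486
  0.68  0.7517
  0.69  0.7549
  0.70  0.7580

σ√T = 0.2 × 1.5811 = 0.3162
d₁ = [ln(415/410) + (0.059 + ½·0.2²)·2.5] / (σ√T) = (0.0121 + 0.1975) / 0.3162 = 0.6629 → 0.66
d₂ = 0.6629 − 0.3162 = 0.3467 → 0.35
e^(−rT) = e^(−0.059·2.5) = 0.8629
C = 415·N(0.66) − 410·0.8629·N(0.35) = 415·0.7454 − 410·0.8629·0.6368 = 309.3410 − 225.2928 = 84.0482

€84.05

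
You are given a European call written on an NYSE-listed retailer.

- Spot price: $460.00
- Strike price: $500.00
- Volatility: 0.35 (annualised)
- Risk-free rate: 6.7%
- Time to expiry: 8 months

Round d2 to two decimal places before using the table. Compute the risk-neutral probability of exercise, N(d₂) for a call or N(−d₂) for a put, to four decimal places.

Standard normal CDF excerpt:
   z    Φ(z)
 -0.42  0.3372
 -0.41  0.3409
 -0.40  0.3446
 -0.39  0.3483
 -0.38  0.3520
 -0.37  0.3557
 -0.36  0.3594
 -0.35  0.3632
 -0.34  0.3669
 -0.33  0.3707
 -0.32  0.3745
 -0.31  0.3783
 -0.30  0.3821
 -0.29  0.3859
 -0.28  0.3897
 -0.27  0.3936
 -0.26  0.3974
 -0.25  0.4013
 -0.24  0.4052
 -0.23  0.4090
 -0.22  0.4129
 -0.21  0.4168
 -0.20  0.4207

0.3897

T = 0.6667;  σ√T = 0.2858
d₁ = [ln(460/500) + (0.067 + 0.35²/2)·0.6667] / 0.2858 = [-0.0834 + 0.0855] / 0.2858 = 0.0074 ⇒ 0.01
d₂ = d₁ − σ√T = 0.0074 − 0.2858 = -0.2784 ⇒ -0.28
Risk-neutral Pr[S_T > K] = N(d₂) = N(-0.28) = 0.3897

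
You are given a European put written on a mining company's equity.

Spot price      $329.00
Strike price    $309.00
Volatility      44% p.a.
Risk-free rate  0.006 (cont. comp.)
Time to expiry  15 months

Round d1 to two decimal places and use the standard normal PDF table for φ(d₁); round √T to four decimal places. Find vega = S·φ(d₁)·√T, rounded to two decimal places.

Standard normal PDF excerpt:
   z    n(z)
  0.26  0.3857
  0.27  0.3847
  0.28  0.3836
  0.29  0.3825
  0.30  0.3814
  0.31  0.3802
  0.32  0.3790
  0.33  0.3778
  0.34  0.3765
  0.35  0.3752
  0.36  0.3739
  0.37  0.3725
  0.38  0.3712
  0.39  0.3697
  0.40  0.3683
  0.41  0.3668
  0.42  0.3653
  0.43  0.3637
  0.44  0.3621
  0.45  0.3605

σ√T = 0.44·√1.25 = 0.4919
d₁ = [ln(329/309) + (0.006 + 0.44²/2)·1.25] / 0.4919 = [0.0627 + 0.1285] / 0.4919 = 0.3887 ⇒ 0.39
√T = √1.25 = 1.1180
φ(d₁) = φ(0.39) = 0.3697
vega = S·φ(d₁)·√T = 329·0.3697·1.1180 = 135.9838

135.98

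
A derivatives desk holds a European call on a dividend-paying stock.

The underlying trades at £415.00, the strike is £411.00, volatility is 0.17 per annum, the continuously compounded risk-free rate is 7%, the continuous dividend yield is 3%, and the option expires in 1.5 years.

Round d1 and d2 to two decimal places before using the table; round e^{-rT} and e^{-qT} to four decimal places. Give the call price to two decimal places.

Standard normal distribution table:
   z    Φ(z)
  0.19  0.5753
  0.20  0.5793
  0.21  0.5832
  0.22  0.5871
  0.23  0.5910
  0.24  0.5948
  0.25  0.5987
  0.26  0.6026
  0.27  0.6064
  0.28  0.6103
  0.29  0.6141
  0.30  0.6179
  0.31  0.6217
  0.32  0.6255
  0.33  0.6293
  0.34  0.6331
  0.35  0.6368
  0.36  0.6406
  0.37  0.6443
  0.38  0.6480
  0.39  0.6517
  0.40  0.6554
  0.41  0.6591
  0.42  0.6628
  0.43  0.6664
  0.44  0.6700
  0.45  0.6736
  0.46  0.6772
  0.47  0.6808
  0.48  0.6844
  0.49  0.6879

T = 1.5;  σ√T = 0.2082
d₁ = [ln(415/411) + (0.07 − 0.03 + ½·0.17²)·1.5] / (σ√T) = (0.0097 + 0.0817) / 0.2082 = 0.4388 → 0.44
d₂ = 0.4388 − 0.2082 = 0.2306 → 0.23
e^(−qT) = e^(−0.03·1.5) = 0.9560;  e^(−rT) = e^(−0.07·1.5) = 0.9003
N(d₁) = N(0.44) = 0.6700;  N(d₂) = N(0.23) = 0.5910
C = 415·0.9560·0.6700 − 411·0.9003·0.5910 = 265.8158 − 218.6838 = 47.1320

£47.13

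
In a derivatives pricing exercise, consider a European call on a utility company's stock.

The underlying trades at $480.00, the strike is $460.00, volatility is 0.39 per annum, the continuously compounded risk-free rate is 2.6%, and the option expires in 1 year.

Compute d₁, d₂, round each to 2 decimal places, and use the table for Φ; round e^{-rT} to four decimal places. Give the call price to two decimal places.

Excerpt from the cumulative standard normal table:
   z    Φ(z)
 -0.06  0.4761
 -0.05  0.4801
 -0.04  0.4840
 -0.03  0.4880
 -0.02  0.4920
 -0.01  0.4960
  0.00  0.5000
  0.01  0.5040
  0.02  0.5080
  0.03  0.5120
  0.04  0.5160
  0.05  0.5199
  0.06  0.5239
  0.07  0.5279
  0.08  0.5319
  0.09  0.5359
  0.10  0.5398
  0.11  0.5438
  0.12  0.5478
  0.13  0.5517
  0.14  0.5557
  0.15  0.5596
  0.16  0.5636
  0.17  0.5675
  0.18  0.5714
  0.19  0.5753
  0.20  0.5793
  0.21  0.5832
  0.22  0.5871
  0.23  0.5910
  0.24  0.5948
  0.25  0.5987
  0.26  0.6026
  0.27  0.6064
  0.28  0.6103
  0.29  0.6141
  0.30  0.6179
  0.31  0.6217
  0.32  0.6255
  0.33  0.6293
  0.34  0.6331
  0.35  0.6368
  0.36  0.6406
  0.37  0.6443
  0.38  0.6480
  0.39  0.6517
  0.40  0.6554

$88.76

T = 1;  σ√T = 0.3900
d₁ = [ln(480/460) + (0.026 + 0.39²/2)·1] / 0.3900 = [0.0426 + 0.1021] / 0.3900 = 0.3708 → 0.37
d₂ = d₁ − σ√T = 0.3708 − 0.3900 = -0.0192 → -0.02
exp(−rT) = exp(−0.026·1) = 0.9743
N(d₁) = N(0.37) = 0.6443;  N(d₂) = N(-0.02) = 0.4920
C = 480·0.6443 − 460·0.9743·0.4920 = 309.2640 − 220.5036 = 88.7604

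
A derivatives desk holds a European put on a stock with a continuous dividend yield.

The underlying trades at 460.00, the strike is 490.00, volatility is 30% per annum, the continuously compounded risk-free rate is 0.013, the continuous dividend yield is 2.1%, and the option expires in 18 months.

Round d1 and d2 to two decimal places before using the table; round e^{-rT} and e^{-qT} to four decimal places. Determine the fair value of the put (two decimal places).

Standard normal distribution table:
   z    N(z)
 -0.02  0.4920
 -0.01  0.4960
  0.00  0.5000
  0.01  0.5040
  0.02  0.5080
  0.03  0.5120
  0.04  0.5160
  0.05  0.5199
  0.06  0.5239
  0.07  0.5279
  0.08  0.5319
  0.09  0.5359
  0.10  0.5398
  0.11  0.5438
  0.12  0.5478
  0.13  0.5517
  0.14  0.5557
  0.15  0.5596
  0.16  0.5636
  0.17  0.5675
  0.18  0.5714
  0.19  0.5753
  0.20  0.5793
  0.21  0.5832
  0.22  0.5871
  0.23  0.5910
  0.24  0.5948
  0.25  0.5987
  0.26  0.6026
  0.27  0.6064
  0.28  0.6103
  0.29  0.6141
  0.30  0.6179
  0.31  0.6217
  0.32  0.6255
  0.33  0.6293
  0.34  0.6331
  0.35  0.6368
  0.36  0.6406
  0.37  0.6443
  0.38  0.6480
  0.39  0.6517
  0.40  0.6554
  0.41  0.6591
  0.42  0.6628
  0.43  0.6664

T = 1.5;  σ√T = 0.3674
ln(S/K) + (r − q + σ²/2)T = ln(460/490) + (0.013 − 0.021 + 0.3²/2)·1.5 = -0.0632 + 0.0555 = -0.0077
d₁ = -0.0077 / 0.3674 = -0.0209 which rounds to -0.02
d₂ = d₁ − σ√T = -0.0209 − 0.3674 = -0.3883 which rounds to -0.39
e^(−qT) = e^(−0.021·1.5) = 0.9690;  e^(−rT) = e^(−0.013·1.5) = 0.9807
P = 490·0.9807·N(0.39) − 460·0.9690·N(0.02) = 490·0.9807·0.6517 − 460·0.9690·0.5080 = 313.1699 − 226.4359 = 86.7340

86.73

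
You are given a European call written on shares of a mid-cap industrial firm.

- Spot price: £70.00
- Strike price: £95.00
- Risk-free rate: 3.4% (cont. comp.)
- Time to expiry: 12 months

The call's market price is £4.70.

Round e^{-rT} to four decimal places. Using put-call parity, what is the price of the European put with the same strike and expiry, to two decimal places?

£26.53

exp(−rT) = exp(−0.034·1) = 0.9666
Put-call parity: C − P = S − K·e^(−rT) = 70 − 95·0.9666 = 70 − 91.8270 = -21.8270
P = C − (C − P) = 4.70 − (-21.8270) = 26.5270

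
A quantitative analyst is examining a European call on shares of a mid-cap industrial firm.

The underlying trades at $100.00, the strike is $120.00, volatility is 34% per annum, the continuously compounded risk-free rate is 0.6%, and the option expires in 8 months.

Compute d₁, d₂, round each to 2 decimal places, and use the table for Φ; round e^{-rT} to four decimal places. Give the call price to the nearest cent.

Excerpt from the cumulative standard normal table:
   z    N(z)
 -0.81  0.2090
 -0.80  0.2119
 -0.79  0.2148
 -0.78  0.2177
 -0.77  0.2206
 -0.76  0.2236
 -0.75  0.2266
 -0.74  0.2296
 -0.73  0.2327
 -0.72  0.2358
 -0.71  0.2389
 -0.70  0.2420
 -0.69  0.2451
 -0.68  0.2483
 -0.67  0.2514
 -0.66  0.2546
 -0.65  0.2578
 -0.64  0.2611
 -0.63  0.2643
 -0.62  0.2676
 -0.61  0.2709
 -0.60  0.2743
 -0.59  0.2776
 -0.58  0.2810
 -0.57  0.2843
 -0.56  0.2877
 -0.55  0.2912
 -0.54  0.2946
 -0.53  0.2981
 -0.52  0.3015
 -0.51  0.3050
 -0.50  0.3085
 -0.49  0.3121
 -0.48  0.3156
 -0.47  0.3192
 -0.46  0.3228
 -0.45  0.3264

σ√T = 0.34·√0.6667 = 0.2776
d₁ = [ln(100/120) + (0.006 + 0.34²/2)·0.6667] / 0.2776 = [-0.1823 + 0.0425] / 0.2776 = -0.5035 ≈ -0.50
d₂ = d₁ − σ√T = -0.5035 − 0.2776 = -0.7812 ≈ -0.78
exp(−rT) = exp(−0.006·0.6667) = 0.9960
N(d₁) = N(-0.50) = 0.3085;  N(d₂) = N(-0.78) = 0.2177
C = 100·0.3085 − 120·0.9960·0.2177 = 30.8500 − 26.0195 = 4.8305

$4.83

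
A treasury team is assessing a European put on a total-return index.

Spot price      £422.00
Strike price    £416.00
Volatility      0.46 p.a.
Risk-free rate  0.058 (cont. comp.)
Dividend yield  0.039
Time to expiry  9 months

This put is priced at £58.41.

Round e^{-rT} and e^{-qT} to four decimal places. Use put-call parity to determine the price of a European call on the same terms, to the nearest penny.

e^(−qT) = e^(−0.039·0.75) = 0.9712;  e^(−rT) = e^(−0.058·0.75) = 0.9574
Put-call parity: C − P = S·e^(−qT) − K·e^(−rT) = 422·0.9712 − 416·0.9574 = 409.8464 − 398.2784 = 11.5680
C = P + (C − P) = 58.41 + (11.5680) = 69.9780

£69.98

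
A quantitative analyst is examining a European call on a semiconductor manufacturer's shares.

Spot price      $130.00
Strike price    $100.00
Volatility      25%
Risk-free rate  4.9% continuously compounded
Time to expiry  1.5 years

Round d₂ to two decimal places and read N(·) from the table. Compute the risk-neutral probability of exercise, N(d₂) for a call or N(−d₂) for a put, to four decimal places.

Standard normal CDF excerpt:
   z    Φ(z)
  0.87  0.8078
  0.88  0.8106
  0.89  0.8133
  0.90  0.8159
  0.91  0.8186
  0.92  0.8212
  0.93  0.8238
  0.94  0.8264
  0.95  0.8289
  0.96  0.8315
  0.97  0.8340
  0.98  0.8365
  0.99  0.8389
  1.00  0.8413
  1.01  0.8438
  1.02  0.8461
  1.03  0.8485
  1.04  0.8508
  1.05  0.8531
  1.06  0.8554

σ√T = 0.25 × 1.2247 = 0.3062
d₁ = [ln(130/100) + (0.049 + 0.25²/2)·1.5] / 0.3062 = [0.2624 + 0.1204] / 0.3062 = 1.2500 ⇒ 1.25
d₂ = d₁ − σ√T = 1.2500 − 0.3062 = 0.9438 ⇒ 0.94
Risk-neutral Pr[S_T > K] = N(d₂) = N(0.94) = 0.8264

0.8264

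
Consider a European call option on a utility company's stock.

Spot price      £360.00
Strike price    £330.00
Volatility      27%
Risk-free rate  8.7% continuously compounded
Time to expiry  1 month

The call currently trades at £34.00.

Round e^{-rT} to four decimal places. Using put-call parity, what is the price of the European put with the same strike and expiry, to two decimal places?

exp(−rT) = exp(−0.087·0.08333) = 0.9928
Put-call parity: C − P = S − K·e^(−rT) = 360 − 330·0.9928 = 360 − 327.6240 = 32.3760
P = C − (C − P) = 34.00 − (32.3760) = 1.6240

£1.62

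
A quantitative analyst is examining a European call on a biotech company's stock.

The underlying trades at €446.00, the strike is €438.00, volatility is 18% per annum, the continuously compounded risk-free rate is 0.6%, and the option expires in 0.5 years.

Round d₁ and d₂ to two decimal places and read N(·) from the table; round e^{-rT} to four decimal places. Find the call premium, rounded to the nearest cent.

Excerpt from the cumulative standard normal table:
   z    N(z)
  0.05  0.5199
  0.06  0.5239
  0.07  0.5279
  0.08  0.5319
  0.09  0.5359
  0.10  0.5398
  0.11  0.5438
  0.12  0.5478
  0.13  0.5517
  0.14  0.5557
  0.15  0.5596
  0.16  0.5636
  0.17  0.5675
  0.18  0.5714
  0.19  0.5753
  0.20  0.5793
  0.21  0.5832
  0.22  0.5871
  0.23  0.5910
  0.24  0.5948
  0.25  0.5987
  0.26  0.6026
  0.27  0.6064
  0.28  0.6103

σ√T = 0.18 × 0.7071 = 0.1273
d₁ = [ln(446/438) + (0.006 + 0.18²/2)·0.5] / 0.1273 = [0.0181 + 0.0111] / 0.1273 = 0.2294 → 0.23
d₂ = d₁ − σ√T = 0.2294 − 0.1273 = 0.1021 → 0.10
e^(−rT) = e^(−0.006·0.5) = 0.9970
N(d₁) = N(0.23) = 0.5910;  N(d₂) = N(0.10) = 0.5398
C = 446·0.5910 − 438·0.9970·0.5398 = 263.5860 − 235.7231 = 27.8629

€27.86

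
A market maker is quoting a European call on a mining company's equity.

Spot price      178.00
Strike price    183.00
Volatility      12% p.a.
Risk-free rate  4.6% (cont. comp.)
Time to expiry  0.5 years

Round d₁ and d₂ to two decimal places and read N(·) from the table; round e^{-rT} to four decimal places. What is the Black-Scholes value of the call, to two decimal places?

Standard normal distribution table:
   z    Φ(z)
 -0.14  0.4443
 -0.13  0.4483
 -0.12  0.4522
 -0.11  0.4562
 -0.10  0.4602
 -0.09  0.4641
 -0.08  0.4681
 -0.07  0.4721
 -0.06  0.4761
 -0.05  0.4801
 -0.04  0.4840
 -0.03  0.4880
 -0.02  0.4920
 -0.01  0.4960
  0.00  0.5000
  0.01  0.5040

5.98

σ√T = 0.12·√0.5 = 0.0849
d₁ = [ln(178/183) + (0.046 + ½·0.12²)·0.5] / (σ√T) = (-0.0277 + 0.0266) / 0.0849 = -0.0130 ≈ -0.01
d₂ = -0.0130 − 0.0849 = -0.0978 ≈ -0.10
exp(−rT) = exp(−0.046·0.5) = 0.9773
N(d₁) = N(-0.01) = 0.4960;  N(d₂) = N(-0.10) = 0.4602
C = 178·0.4960 − 183·0.9773·0.4602 = 88.2880 − 82.3049 = 5.9831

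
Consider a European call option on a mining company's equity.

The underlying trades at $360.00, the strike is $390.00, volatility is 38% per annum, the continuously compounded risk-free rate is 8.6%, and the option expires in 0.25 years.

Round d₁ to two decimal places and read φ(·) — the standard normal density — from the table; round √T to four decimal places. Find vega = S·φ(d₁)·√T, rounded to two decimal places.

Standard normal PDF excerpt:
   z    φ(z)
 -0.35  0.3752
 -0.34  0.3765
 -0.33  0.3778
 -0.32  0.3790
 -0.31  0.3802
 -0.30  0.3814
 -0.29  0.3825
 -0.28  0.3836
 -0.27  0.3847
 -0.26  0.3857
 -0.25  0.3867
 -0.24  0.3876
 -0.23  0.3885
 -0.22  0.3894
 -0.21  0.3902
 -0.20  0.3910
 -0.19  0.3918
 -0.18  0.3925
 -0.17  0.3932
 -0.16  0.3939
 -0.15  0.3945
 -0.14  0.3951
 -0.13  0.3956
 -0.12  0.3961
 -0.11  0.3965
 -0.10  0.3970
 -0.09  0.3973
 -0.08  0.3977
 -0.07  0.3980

T = 0.25;  σ√T = 0.1900
d₁ = [ln(360/390) + (0.086 + 0.38²/2)·0.25] / 0.1900 = [-0.0800 + 0.0396] / 0.1900 = -0.2131 → -0.21
√T = √0.25 = 0.5000
φ(d₁) = φ(-0.21) = 0.3902
vega = S·φ(d₁)·√T = 360·0.3902·0.5000 = 70.2360

70.24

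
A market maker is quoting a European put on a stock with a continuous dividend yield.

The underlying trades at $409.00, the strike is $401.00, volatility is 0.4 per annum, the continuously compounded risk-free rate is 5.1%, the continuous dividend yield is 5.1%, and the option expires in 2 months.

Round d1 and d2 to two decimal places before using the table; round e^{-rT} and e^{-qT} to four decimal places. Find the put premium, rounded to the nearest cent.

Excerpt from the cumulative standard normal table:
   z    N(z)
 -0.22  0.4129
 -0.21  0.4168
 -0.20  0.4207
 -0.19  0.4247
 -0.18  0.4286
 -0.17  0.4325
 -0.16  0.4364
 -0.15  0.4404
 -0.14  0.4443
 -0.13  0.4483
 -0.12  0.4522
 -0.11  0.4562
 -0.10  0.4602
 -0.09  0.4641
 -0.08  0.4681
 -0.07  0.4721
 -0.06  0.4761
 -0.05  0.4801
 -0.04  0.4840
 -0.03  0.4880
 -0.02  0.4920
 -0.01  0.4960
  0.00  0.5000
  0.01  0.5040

T = 0.1667;  σ√T = 0.1633
d₁ = [ln(409/401) + (0.051 − 0.051 + ½·0.4²)·0.1667] / (σ√T) = (0.0198 + 0.0133) / 0.1633 = 0.2026 which rounds to 0.20
d₂ = 0.2026 − 0.1633 = 0.0393 which rounds to 0.04
e^(−qT) = e^(−0.051·0.1667) = 0.9915;  e^(−rT) = e^(−0.051·0.1667) = 0.9915
N(−d₂) = N(-0.04) = 0.4840;  N(−d₁) = N(-0.20) = 0.4207
P = 401·0.9915·0.4840 − 409·0.9915·0.4207 = 192.4343 − 170.6037 = 21.8305

$21.83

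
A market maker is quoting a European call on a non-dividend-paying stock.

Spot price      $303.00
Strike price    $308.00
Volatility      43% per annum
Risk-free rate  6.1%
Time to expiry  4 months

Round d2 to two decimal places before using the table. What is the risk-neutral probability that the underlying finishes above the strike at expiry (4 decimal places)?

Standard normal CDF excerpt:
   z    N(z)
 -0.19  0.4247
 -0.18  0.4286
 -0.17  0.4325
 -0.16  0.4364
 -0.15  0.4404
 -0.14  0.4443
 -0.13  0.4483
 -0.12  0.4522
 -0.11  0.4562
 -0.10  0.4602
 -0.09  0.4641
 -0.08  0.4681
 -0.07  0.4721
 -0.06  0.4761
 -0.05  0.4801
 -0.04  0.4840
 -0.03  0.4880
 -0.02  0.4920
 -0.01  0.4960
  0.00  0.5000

0.4562

σ√T = 0.43·√0.3333 = 0.2483
d₁ = [ln(303/308) + (0.061 + 0.43²/2)·0.3333] / 0.2483 = [-0.0164 + 0.0511] / 0.2483 = 0.1401 ≈ 0.14
d₂ = d₁ − σ√T = 0.1401 − 0.2483 = -0.1082 ≈ -0.11
Risk-neutral Pr[S_T > K] = N(d₂) = N(-0.11) = 0.4562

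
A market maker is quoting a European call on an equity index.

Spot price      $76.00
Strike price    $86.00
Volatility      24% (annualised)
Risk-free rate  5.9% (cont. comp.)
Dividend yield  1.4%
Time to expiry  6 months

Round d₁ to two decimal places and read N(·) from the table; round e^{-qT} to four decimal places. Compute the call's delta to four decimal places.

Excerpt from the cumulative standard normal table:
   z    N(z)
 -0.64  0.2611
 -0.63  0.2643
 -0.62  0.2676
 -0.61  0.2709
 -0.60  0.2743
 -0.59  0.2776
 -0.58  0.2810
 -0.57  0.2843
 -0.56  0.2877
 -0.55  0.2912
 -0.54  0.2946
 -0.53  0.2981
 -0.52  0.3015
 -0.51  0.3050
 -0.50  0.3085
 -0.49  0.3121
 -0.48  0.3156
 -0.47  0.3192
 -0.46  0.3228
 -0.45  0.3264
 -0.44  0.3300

0.3029

σ√T = 0.24 × 0.7071 = 0.1697
d₁ = [ln(76/86) + (0.059 − 0.014 + ½·0.24²)·0.5] / (σ√T) = (-0.1236 + 0.0369) / 0.1697 = -0.5110 ≈ -0.51
N(d₁) = N(-0.51) = 0.3050
Δ_call = e^(−qT)·N(d₁) = 0.9930·0.3050 = 0.3029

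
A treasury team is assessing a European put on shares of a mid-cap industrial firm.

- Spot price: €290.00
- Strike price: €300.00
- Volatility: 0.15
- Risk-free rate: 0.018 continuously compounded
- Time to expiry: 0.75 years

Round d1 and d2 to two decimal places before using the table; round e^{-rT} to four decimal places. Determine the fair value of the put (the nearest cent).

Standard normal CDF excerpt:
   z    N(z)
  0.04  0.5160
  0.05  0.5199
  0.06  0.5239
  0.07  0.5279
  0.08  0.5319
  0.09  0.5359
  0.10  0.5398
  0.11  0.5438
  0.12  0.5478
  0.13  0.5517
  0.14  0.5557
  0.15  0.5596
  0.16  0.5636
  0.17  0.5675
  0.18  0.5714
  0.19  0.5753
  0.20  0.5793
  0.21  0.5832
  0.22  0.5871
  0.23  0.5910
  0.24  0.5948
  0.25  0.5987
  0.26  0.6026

T = 0.75;  σ√T = 0.1299
d₁ = [ln(290/300) + (0.018 + 0.15²/2)·0.75] / 0.1299 = [-0.0339 + 0.0219] / 0.1299 = -0.0921 which rounds to -0.09
d₂ = d₁ − σ√T = -0.0921 − 0.1299 = -0.2220 which rounds to -0.22
exp(−rT) = exp(−0.018·0.75) = 0.9866
N(−d₂) = N(0.22) = 0.5871;  N(−d₁) = N(0.09) = 0.5359
P = 300·0.9866·0.5871 − 290·0.5359 = 173.7699 − 155.4110 = 18.3589

€18.36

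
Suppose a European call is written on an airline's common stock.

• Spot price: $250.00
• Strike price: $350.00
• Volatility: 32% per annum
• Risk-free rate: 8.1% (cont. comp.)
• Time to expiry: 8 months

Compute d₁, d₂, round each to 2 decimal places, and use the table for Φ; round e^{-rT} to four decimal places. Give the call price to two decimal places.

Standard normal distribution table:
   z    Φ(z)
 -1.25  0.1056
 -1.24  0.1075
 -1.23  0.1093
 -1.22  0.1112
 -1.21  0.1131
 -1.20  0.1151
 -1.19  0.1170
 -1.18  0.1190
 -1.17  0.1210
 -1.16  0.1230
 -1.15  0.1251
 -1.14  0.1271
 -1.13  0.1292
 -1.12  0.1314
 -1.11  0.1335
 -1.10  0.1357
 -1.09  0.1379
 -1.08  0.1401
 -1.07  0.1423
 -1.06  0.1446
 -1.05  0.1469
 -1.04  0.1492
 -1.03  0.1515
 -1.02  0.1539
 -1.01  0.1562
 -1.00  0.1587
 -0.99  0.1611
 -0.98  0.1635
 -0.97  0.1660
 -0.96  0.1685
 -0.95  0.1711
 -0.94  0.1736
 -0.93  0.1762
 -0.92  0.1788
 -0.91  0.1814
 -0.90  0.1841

σ√T = 0.32 × 0.8165 = 0.2613
d₁ = [ln(250/350) + (0.081 + ½·0.32²)·0.6667] / (σ√T) = (-0.3365 + 0.0881) / 0.2613 = -0.9505 which rounds to -0.95
d₂ = -0.9505 − 0.2613 = -1.2118 which rounds to -1.21
exp(−rT) = exp(−0.081·0.6667) = 0.9474
N(d₁) = N(-0.95) = 0.1711;  N(d₂) = N(-1.21) = 0.1131
C = 250·0.1711 − 350·0.9474·0.1131 = 42.7750 − 37.5028 = 5.2722

$5.27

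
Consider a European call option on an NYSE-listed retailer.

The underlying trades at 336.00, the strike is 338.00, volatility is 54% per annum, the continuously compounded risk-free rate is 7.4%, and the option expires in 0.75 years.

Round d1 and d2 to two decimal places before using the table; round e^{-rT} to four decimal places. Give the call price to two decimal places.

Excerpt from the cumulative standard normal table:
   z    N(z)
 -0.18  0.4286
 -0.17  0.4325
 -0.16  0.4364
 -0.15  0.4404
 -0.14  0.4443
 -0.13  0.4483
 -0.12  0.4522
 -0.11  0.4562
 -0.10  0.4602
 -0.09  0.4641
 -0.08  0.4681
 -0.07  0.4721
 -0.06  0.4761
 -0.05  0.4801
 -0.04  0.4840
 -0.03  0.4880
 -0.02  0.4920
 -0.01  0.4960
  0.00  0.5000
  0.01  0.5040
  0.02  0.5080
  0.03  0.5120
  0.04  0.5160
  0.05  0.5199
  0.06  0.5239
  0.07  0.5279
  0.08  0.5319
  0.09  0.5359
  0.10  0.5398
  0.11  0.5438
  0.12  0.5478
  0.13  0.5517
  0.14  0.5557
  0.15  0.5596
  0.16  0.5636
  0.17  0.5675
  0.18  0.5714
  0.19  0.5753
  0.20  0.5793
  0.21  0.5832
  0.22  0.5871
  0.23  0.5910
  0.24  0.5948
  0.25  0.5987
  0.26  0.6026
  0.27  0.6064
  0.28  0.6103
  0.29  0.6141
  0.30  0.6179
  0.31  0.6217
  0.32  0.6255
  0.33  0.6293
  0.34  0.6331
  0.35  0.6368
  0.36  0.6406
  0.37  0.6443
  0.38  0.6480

69.38

σ√T = 0.54 × 0.8660 = 0.4677
d₁ = [ln(336/338) + (0.074 + 0.54²/2)·0.75] / 0.4677 = [-0.0059 + 0.1648] / 0.4677 = 0.3398 → 0.34
d₂ = d₁ − σ√T = 0.3398 − 0.4677 = -0.1278 → -0.13
exp(−rT) = exp(−0.074·0.75) = 0.9460
C = 336·N(0.34) − 338·0.9460·N(-0.13) = 336·0.6331 − 338·0.9460·0.4483 = 212.7216 − 143.3430 = 69.3786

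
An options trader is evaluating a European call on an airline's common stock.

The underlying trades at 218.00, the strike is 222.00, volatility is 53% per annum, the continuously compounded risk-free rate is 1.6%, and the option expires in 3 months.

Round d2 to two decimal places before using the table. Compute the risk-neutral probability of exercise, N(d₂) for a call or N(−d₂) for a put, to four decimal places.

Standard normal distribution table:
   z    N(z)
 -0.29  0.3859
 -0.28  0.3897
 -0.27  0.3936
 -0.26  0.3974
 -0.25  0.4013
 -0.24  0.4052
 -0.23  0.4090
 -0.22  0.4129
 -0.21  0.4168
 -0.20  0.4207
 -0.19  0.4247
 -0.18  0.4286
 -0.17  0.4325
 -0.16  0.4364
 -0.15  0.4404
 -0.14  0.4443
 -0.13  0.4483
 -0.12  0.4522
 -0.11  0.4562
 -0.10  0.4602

0.4247

T = 0.25;  σ√T = 0.2650
d₁ = [ln(218/222) + (0.016 + 0.53²/2)·0.25] / 0.2650 = [-0.0182 + 0.0391] / 0.2650 = 0.0790 → 0.08
d₂ = d₁ − σ√T = 0.0790 − 0.2650 = -0.1860 → -0.19
Risk-neutral Pr[S_T > K] = N(d₂) = N(-0.19) = 0.4247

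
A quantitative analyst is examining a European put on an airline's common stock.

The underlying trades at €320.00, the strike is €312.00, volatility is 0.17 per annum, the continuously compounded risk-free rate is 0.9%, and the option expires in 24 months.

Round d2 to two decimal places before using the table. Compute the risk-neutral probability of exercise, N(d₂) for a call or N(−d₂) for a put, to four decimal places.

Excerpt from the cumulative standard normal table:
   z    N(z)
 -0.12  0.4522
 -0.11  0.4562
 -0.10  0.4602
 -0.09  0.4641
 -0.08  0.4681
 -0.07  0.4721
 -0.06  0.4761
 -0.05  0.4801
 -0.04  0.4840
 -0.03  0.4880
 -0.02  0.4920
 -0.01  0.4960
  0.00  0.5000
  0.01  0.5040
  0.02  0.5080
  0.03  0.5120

σ√T = 0.17·√2 = 0.2404
d₁ = [ln(320/312) + (0.009 + 0.17²/2)·2] / 0.2404 = [0.0253 + 0.0469] / 0.2404 = 0.3004 ≈ 0.30
d₂ = d₁ − σ√T = 0.3004 − 0.2404 = 0.0600 ≈ 0.06
Risk-neutral Pr[S_T < K] = N(−d₂) = N(-0.06) = 0.4761

0.4761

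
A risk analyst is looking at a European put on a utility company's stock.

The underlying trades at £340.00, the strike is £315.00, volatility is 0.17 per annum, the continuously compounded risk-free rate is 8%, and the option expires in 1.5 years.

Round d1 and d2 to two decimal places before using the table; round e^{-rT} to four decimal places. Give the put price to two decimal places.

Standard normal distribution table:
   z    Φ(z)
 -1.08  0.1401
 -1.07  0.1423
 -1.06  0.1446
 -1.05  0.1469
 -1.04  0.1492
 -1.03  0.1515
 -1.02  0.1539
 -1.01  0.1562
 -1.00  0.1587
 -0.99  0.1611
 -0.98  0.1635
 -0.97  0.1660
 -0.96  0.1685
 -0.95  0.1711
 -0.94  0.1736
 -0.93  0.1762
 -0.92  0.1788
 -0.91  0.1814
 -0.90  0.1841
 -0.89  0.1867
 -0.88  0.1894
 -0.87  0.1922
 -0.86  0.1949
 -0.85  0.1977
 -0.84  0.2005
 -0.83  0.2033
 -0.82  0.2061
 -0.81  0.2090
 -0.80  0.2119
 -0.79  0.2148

£6.07

σ√T = 0.17·√1.5 = 0.2082
d₁ = [ln(340/315) + (0.08 + 0.17²/2)·1.5] / 0.2082 = [0.0764 + 0.1417] / 0.2082 = 1.0473 ⇒ 1.05
d₂ = d₁ − σ√T = 1.0473 − 0.2082 = 0.8391 ⇒ 0.84
e^(−rT) = e^(−0.08·1.5) = 0.8869
N(−d₂) = N(-0.84) = 0.2005;  N(−d₁) = N(-1.05) = 0.1469
P = 315·0.8869·0.2005 − 340·0.1469 = 56.0144 − 49.9460 = 6.0684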